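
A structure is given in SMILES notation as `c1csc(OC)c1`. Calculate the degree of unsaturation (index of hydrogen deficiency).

Atom tally by fragment:
  thiophene ring core → C:4 H:4 S:1
  (− 1 ring H displaced by substituents)
  + OCH3 → C:1 H:3 O:1
Element totals:
  C: 5
  H: 6
  O: 1
  S: 1
Molecular formula: C5H6OS.
DoU = (2C + 2 + N − H − X) / 2 = (2·5 + 2 + 0 − 6 − 0) / 2 = 3.

3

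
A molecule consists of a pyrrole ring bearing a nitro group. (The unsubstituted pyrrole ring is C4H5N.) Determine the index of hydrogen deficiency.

Atom tally by fragment:
  pyrrole ring core → C:4 H:5 N:1
  (− 1 ring H displaced by substituents)
  + NO2 → N:1 O:2
Element totals:
  C: 4
  H: 4
  N: 2
  O: 2
Molecular formula: C4H4N2O2.
DoU = (2C + 2 + N − H − X) / 2 = (2·4 + 2 + 2 − 4 − 0) / 2 = 4.

4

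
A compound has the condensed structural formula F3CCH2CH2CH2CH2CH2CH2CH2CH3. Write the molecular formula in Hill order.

Atom tally by fragment:
  F3CCH2 → C:2 H:2 F:3
  CH2 → C:1 H:2
  CH2 → C:1 H:2
  CH2 → C:1 H:2
  CH2 → C:1 H:2
  CH2 → C:1 H:2
  CH2 → C:1 H:2
  CH3 → C:1 H:3
Element totals:
  C: 9
  H: 17
  F: 3

C9H17F3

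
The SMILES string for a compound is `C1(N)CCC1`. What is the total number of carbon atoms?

Atom tally by fragment:
  cyclobutane ring core → C:4 H:8
  (− 1 ring H displaced by substituents)
  + NH2 → N:1 H:2
Element totals:
  C: 4
  H: 9
  N: 1

4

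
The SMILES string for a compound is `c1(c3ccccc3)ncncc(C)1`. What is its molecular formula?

Atom tally by fragment:
  pyrimidine ring core → C:4 H:4 N:2
  (− 2 ring H displaced by substituents)
  + C6H5 → C:6 H:5
  + CH3 → C:1 H:3
Element totals:
  C: 11
  H: 10
  N: 2

C11H10N2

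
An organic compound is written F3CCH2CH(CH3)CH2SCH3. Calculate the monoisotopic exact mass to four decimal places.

Atom tally by fragment:
  F3CCH2 → C:2 H:2 F:3
  CH(CH3) → C:2 H:4
  CH2SCH3 → C:2 H:5 S:1
Element totals:
  C: 6
  H: 11
  F: 3
  S: 1
Molecular formula: C6H11F3S.
  M = 6(12.0) + 11(1.007825) + 3(18.998403) + 31.972071
    = 72.000000 + 11.086075 + 56.995209 + 31.972071 = 172.053355

172.0534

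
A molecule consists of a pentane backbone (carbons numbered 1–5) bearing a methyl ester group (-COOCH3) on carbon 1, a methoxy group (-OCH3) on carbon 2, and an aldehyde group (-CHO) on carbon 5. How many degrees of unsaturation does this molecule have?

Atom tally by fragment:
  CH3OOCCH2 → C:3 H:5 O:2
  CH(OCH3) → C:2 H:4 O:1
  CH2 → C:1 H:2
  CH2 → C:1 H:2
  CH2CHO → C:2 H:3 O:1
Element totals:
  C: 9
  H: 16
  O: 4
Molecular formula: C9H16O4.
DoU = (2C + 2 + N − H − X) / 2 = (2·9 + 2 + 0 − 16 − 0) / 2 = 2.

2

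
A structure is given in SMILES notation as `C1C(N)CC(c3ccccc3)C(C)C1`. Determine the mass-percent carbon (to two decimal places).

Atom tally by fragment:
  cyclohexane ring core → C:6 H:12
  (− 3 ring H displaced by substituents)
  + NH2 → N:1 H:2
  + C6H5 → C:6 H:5
  + CH3 → C:1 H:3
Element totals:
  C: 13
  H: 19
  N: 1
Molecular formula: C13H19N.
Molar mass = 189.302 g/mol.
Mass from C: 13 × 12.011 = 156.143 g/mol.
%C = 156.143 / 189.302 × 100 = 82.48%.

82.48%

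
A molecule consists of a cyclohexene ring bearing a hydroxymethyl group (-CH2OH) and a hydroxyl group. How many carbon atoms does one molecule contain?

Atom tally by fragment:
  cyclohexene ring core → C:6 H:10
  (− 2 ring H displaced by substituents)
  + CH2OH → C:1 H:3 O:1
  + OH → O:1 H:1
Element totals:
  C: 7
  H: 12
  O: 2

7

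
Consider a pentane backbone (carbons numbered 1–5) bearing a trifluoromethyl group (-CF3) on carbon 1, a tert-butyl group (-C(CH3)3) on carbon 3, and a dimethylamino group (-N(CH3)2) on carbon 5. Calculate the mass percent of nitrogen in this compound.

Atom tally by fragment:
  F3CCH2 → C:2 H:2 F:3
  CH2 → C:1 H:2
  CH(C(CH3)3) → C:5 H:10
  CH2 → C:1 H:2
  CH2N(CH3)2 → C:3 H:8 N:1
Element totals:
  C: 12
  H: 24
  F: 3
  N: 1
Molecular formula: C12H24F3N.
Molar mass = 239.325 g/mol.
Mass from N: 1 × 14.007 = 14.007 g/mol.
%N = 14.007 / 239.325 × 100 = 5.85%.

5.85%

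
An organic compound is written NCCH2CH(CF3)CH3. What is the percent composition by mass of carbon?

43.80%

Atom tally by fragment:
  NCCH2 → C:2 H:2 N:1
  CH(CF3) → C:2 H:1 F:3
  CH3 → C:1 H:3
Element totals:
  C: 5
  H: 6
  F: 3
  N: 1
Molecular formula: C5H6F3N.
Molar mass = 137.104 g/mol.
Mass from C: 5 × 12.011 = 60.055 g/mol.
%C = 60.055 / 137.104 × 100 = 43.80%.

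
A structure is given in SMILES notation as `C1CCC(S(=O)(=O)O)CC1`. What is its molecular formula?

Atom tally by fragment:
  cyclohexane ring core → C:6 H:12
  (− 1 ring H displaced by substituents)
  + SO3H → S:1 O:3 H:1
Element totals:
  C: 6
  H: 12
  O: 3
  S: 1

C6H12O3S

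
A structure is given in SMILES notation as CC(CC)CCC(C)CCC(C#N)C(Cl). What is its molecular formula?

Atom tally by fragment:
  CH3 → C:1 H:3
  CH(C2H5) → C:3 H:6
  CH2 → C:1 H:2
  CH2 → C:1 H:2
  CH(CH3) → C:2 H:4
  CH2 → C:1 H:2
  CH2 → C:1 H:2
  CH(CN) → C:2 H:1 N:1
  CH2Cl → C:1 H:2 Cl:1
Element totals:
  C: 13
  H: 24
  Cl: 1
  N: 1

C13H24ClN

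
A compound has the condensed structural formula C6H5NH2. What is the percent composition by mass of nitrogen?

15.04%

Atom tally by fragment:
  benzene ring core → C:6 H:6
  (− 1 ring H displaced by substituents)
  + NH2 → N:1 H:2
Element totals:
  C: 6
  H: 7
  N: 1
Molecular formula: C6H7N.
Molar mass = 93.129 g/mol.
Mass from N: 1 × 14.007 = 14.007 g/mol.
%N = 14.007 / 93.129 × 100 = 15.04%.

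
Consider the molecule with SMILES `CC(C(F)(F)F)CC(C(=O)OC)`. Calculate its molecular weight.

Atom tally by fragment:
  CH3 → C:1 H:3
  CH(CF3) → C:2 H:1 F:3
  CH2 → C:1 H:2
  CH2COOCH3 → C:3 H:5 O:2
Element totals:
  C: 7
  H: 11
  F: 3
  O: 2
Molecular formula: C7H11F3O2.
  M = 7(12.011) + 11(1.008) + 3(18.998) + 2(15.999)
    = 84.077 + 11.088 + 56.994 + 31.998 = 184.157

184.16 g/mol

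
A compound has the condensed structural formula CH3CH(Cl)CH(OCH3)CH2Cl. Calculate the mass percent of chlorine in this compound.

Atom tally by fragment:
  CH3 → C:1 H:3
  CH(Cl) → C:1 H:1 Cl:1
  CH(OCH3) → C:2 H:4 O:1
  CH2Cl → C:1 H:2 Cl:1
Element totals:
  C: 5
  H: 10
  Cl: 2
  O: 1
Molecular formula: C5H10Cl2O.
Molar mass = 157.034 g/mol.
Mass from Cl: 2 × 35.45 = 70.900 g/mol.
%Cl = 70.900 / 157.034 × 100 = 45.15%.

45.15%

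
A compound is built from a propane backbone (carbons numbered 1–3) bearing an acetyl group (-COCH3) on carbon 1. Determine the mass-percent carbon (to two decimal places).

69.72%

Atom tally by fragment:
  CH3COCH2 → C:3 H:5 O:1
  CH2 → C:1 H:2
  CH3 → C:1 H:3
Element totals:
  C: 5
  H: 10
  O: 1
Molecular formula: C5H10O.
Molar mass = 86.134 g/mol.
Mass from C: 5 × 12.011 = 60.055 g/mol.
%C = 60.055 / 86.134 × 100 = 69.72%.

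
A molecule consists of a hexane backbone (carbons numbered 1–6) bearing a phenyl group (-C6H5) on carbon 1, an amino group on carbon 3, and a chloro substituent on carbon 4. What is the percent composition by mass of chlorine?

Atom tally by fragment:
  C6H5CH2 → C:7 H:7
  CH2 → C:1 H:2
  CH(NH2) → C:1 H:3 N:1
  CH(Cl) → C:1 H:1 Cl:1
  CH2 → C:1 H:2
  CH3 → C:1 H:3
Element totals:
  C: 12
  H: 18
  Cl: 1
  N: 1
Molecular formula: C12H18ClN.
Molar mass = 211.733 g/mol.
Mass from Cl: 1 × 35.45 = 35.450 g/mol.
%Cl = 35.450 / 211.733 × 100 = 16.74%.

16.74%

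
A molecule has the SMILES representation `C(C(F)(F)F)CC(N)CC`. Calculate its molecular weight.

155.16 g/mol

Atom tally by fragment:
  F3CCH2 → C:2 H:2 F:3
  CH2 → C:1 H:2
  CH(NH2) → C:1 H:3 N:1
  CH2 → C:1 H:2
  CH3 → C:1 H:3
Element totals:
  C: 6
  H: 12
  F: 3
  N: 1
Molecular formula: C6H12F3N.
  M = 6(12.011) + 12(1.008) + 3(18.998) + 14.007
    = 72.066 + 12.096 + 56.994 + 14.007 = 155.163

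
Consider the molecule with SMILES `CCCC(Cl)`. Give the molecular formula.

C4H9Cl

Atom tally by fragment:
  CH3 → C:1 H:3
  CH2 → C:1 H:2
  CH2 → C:1 H:2
  CH2Cl → C:1 H:2 Cl:1
Element totals:
  C: 4
  H: 9
  Cl: 1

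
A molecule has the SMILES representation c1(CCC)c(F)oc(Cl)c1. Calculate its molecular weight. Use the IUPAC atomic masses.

Atom tally by fragment:
  furan ring core → C:4 H:4 O:1
  (− 3 ring H displaced by substituents)
  + CH2CH2CH3 → C:3 H:7
  + F → F:1
  + Cl → Cl:1
Element totals:
  C: 7
  H: 8
  Cl: 1
  F: 1
  O: 1
Molecular formula: C7H8ClFO.
  M = 7(12.011) + 8(1.008) + 35.45 + 18.998 + 15.999
    = 84.077 + 8.064 + 35.450 + 18.998 + 15.999 = 162.588

162.59 g/mol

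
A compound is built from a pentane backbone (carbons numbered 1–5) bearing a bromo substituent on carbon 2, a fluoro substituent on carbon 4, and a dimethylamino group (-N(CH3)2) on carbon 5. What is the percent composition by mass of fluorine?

8.96%

Atom tally by fragment:
  CH3 → C:1 H:3
  CH(Br) → C:1 H:1 Br:1
  CH2 → C:1 H:2
  CH(F) → C:1 H:1 F:1
  CH2N(CH3)2 → C:3 H:8 N:1
Element totals:
  C: 7
  H: 15
  Br: 1
  F: 1
  N: 1
Molecular formula: C7H15BrFN.
Molar mass = 212.106 g/mol.
Mass from F: 1 × 18.998 = 18.998 g/mol.
%F = 18.998 / 212.106 × 100 = 8.96%.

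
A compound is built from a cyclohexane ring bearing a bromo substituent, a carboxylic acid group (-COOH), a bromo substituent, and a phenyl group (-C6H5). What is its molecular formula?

Atom tally by fragment:
  cyclohexane ring core → C:6 H:12
  (− 4 ring H displaced by substituents)
  + Br → Br:1
  + COOH → C:1 H:1 O:2
  + Br → Br:1
  + C6H5 → C:6 H:5
Element totals:
  C: 13
  H: 14
  Br: 2
  O: 2

C13H14Br2O2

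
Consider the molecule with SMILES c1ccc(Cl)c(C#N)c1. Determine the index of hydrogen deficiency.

6

Atom tally by fragment:
  benzene ring core → C:6 H:6
  (− 2 ring H displaced by substituents)
  + Cl → Cl:1
  + CN → C:1 N:1
Element totals:
  C: 7
  H: 4
  Cl: 1
  N: 1
Molecular formula: C7H4ClN.
DoU = (2C + 2 + N − H − X) / 2 = (2·7 + 2 + 1 − 4 − 1) / 2 = 6.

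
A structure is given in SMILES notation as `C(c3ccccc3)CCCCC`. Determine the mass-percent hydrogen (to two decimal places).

Atom tally by fragment:
  C6H5CH2 → C:7 H:7
  CH2 → C:1 H:2
  CH2 → C:1 H:2
  CH2 → C:1 H:2
  CH2 → C:1 H:2
  CH3 → C:1 H:3
Element totals:
  C: 12
  H: 18
Molecular formula: C12H18.
Molar mass = 162.276 g/mol.
Mass from H: 18 × 1.008 = 18.144 g/mol.
%H = 18.144 / 162.276 × 100 = 11.18%.

11.18%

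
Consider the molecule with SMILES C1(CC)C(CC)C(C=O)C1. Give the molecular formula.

Atom tally by fragment:
  cyclobutane ring core → C:4 H:8
  (− 3 ring H displaced by substituents)
  + C2H5 → C:2 H:5
  + C2H5 → C:2 H:5
  + CHO → C:1 H:1 O:1
Element totals:
  C: 9
  H: 16
  O: 1

C9H16O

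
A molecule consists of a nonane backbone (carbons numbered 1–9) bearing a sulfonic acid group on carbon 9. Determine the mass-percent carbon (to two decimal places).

51.89%

Atom tally by fragment:
  CH3 → C:1 H:3
  CH2 → C:1 H:2
  CH2 → C:1 H:2
  CH2 → C:1 H:2
  CH2 → C:1 H:2
  CH2 → C:1 H:2
  CH2 → C:1 H:2
  CH2 → C:1 H:2
  CH2SO3H → C:1 H:3 S:1 O:3
Element totals:
  C: 9
  H: 20
  O: 3
  S: 1
Molecular formula: C9H20O3S.
Molar mass = 208.316 g/mol.
Mass from C: 9 × 12.011 = 108.099 g/mol.
%C = 108.099 / 208.316 × 100 = 51.89%.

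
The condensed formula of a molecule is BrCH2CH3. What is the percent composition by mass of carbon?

22.05%

Atom tally by fragment:
  BrCH2 → C:1 H:2 Br:1
  CH3 → C:1 H:3
Element totals:
  C: 2
  H: 5
  Br: 1
Molecular formula: C2H5Br.
Molar mass = 108.966 g/mol.
Mass from C: 2 × 12.011 = 24.022 g/mol.
%C = 24.022 / 108.966 × 100 = 22.05%.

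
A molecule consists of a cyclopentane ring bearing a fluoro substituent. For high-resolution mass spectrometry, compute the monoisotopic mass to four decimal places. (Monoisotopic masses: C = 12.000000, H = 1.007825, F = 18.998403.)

Atom tally by fragment:
  cyclopentane ring core → C:5 H:10
  (− 1 ring H displaced by substituents)
  + F → F:1
Element totals:
  C: 5
  H: 9
  F: 1
Molecular formula: C5H9F.
  M = 5(12.0) + 9(1.007825) + 18.998403
    = 60.000000 + 9.070425 + 18.998403 = 88.068828

88.0688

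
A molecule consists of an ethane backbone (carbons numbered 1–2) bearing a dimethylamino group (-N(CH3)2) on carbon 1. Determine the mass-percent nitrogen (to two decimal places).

19.15%

Atom tally by fragment:
  (CH3)2NCH2 → C:3 H:8 N:1
  CH3 → C:1 H:3
Element totals:
  C: 4
  H: 11
  N: 1
Molecular formula: C4H11N.
Molar mass = 73.139 g/mol.
Mass from N: 1 × 14.007 = 14.007 g/mol.
%N = 14.007 / 73.139 × 100 = 19.15%.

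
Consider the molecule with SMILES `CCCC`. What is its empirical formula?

Atom tally by fragment:
  CH3 → C:1 H:3
  CH2 → C:1 H:2
  CH2 → C:1 H:2
  CH3 → C:1 H:3
Element totals:
  C: 4
  H: 10
Molecular formula: C4H10.
gcd of subscripts = 2; dividing each by 2:
  C: 4/2 = 2
  H: 10/2 = 5

C2H5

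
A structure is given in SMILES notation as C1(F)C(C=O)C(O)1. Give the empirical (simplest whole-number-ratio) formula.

Atom tally by fragment:
  cyclopropane ring core → C:3 H:6
  (− 3 ring H displaced by substituents)
  + F → F:1
  + CHO → C:1 H:1 O:1
  + OH → O:1 H:1
Element totals:
  C: 4
  H: 5
  F: 1
  O: 2
Molecular formula: C4H5FO2.
gcd of subscripts (4, 1, 5, 2) = 1, so the empirical formula equals the molecular formula.

C4H5FO2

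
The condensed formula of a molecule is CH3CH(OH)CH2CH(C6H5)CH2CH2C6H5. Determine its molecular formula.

C18H22O

Atom tally by fragment:
  CH3 → C:1 H:3
  CH(OH) → C:1 H:2 O:1
  CH2 → C:1 H:2
  CH(C6H5) → C:7 H:6
  CH2 → C:1 H:2
  CH2C6H5 → C:7 H:7
Element totals:
  C: 18
  H: 22
  O: 1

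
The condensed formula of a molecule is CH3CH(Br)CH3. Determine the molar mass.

122.99 g/mol

Atom tally by fragment:
  CH3 → C:1 H:3
  CH(Br) → C:1 H:1 Br:1
  CH3 → C:1 H:3
Element totals:
  C: 3
  H: 7
  Br: 1
Molecular formula: C3H7Br.
  M = 3(12.011) + 7(1.008) + 79.904
    = 36.033 + 7.056 + 79.904 = 122.993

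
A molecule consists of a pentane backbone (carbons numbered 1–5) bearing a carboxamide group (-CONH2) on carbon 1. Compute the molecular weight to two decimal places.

115.18 g/mol

Atom tally by fragment:
  H2NOCCH2 → C:2 H:4 O:1 N:1
  CH2 → C:1 H:2
  CH2 → C:1 H:2
  CH2 → C:1 H:2
  CH3 → C:1 H:3
Element totals:
  C: 6
  H: 13
  N: 1
  O: 1
Molecular formula: C6H13NO.
  M = 6(12.011) + 13(1.008) + 14.007 + 15.999
    = 72.066 + 13.104 + 14.007 + 15.999 = 115.176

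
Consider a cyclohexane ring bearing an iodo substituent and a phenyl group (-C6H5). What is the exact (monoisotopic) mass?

286.0218

Atom tally by fragment:
  cyclohexane ring core → C:6 H:12
  (− 2 ring H displaced by substituents)
  + I → I:1
  + C6H5 → C:6 H:5
Element totals:
  C: 12
  H: 15
  I: 1
Molecular formula: C12H15I.
  M = 12(12.0) + 15(1.007825) + 126.904472
    = 144.000000 + 15.117375 + 126.904472 = 286.021847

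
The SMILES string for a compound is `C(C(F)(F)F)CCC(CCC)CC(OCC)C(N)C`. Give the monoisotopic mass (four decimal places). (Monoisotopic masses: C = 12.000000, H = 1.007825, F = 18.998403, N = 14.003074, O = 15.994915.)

Atom tally by fragment:
  F3CCH2 → C:2 H:2 F:3
  CH2 → C:1 H:2
  CH2 → C:1 H:2
  CH(CH2CH2CH3) → C:4 H:8
  CH2 → C:1 H:2
  CH(OC2H5) → C:3 H:6 O:1
  CH(NH2) → C:1 H:3 N:1
  CH3 → C:1 H:3
Element totals:
  C: 14
  H: 28
  F: 3
  N: 1
  O: 1
Molecular formula: C14H28F3NO.
  M = 14(12.0) + 28(1.007825) + 3(18.998403) + 14.003074 + 15.994915
    = 168.000000 + 28.219100 + 56.995209 + 14.003074 + 15.994915 = 283.212298

283.2123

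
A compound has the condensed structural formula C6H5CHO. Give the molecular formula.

C7H6O

Atom tally by fragment:
  benzene ring core → C:6 H:6
  (− 1 ring H displaced by substituents)
  + CHO → C:1 H:1 O:1
Element totals:
  C: 7
  H: 6
  O: 1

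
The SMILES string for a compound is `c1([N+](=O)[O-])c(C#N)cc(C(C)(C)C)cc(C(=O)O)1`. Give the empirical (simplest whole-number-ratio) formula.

C6H6NO2

Atom tally by fragment:
  benzene ring core → C:6 H:6
  (− 4 ring H displaced by substituents)
  + NO2 → N:1 O:2
  + CN → C:1 N:1
  + C(CH3)3 → C:4 H:9
  + COOH → C:1 H:1 O:2
Element totals:
  C: 12
  H: 12
  N: 2
  O: 4
Molecular formula: C12H12N2O4.
gcd of subscripts = 2; dividing each by 2:
  C: 12/2 = 6
  H: 12/2 = 6
  N: 2/2 = 1
  O: 4/2 = 2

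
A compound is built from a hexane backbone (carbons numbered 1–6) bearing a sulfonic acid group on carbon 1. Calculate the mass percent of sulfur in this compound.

Atom tally by fragment:
  HO3SCH2 → C:1 H:3 S:1 O:3
  CH2 → C:1 H:2
  CH2 → C:1 H:2
  CH2 → C:1 H:2
  CH2 → C:1 H:2
  CH3 → C:1 H:3
Element totals:
  C: 6
  H: 14
  O: 3
  S: 1
Molecular formula: C6H14O3S.
Molar mass = 166.235 g/mol.
Mass from S: 1 × 32.06 = 32.060 g/mol.
%S = 32.060 / 166.235 × 100 = 19.29%.

19.29%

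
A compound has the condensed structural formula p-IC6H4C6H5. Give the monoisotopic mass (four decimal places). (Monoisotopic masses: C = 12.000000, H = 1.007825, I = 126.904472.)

Atom tally by fragment:
  benzene ring core → C:6 H:6
  (− 2 ring H displaced by substituents)
  + I → I:1
  + C6H5 → C:6 H:5
Element totals:
  C: 12
  H: 9
  I: 1
Molecular formula: C12H9I.
  M = 12(12.0) + 9(1.007825) + 126.904472
    = 144.000000 + 9.070425 + 126.904472 = 279.974897

279.9749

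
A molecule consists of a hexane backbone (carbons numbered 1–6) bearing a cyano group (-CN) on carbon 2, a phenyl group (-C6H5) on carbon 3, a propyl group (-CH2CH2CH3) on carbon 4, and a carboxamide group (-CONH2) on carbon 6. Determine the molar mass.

272.39 g/mol

Atom tally by fragment:
  CH3 → C:1 H:3
  CH(CN) → C:2 H:1 N:1
  CH(C6H5) → C:7 H:6
  CH(CH2CH2CH3) → C:4 H:8
  CH2 → C:1 H:2
  CH2CONH2 → C:2 H:4 O:1 N:1
Element totals:
  C: 17
  H: 24
  N: 2
  O: 1
Molecular formula: C17H24N2O.
  M = 17(12.011) + 24(1.008) + 2(14.007) + 15.999
    = 204.187 + 24.192 + 28.014 + 15.999 = 272.392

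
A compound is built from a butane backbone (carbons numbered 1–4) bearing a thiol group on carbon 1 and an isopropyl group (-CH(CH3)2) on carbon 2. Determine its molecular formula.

C7H16S

Atom tally by fragment:
  HSCH2 → C:1 H:3 S:1
  CH(CH(CH3)2) → C:4 H:8
  CH2 → C:1 H:2
  CH3 → C:1 H:3
Element totals:
  C: 7
  H: 16
  S: 1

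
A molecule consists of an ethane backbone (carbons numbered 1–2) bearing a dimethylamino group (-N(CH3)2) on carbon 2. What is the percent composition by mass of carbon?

Atom tally by fragment:
  CH3 → C:1 H:3
  CH2N(CH3)2 → C:3 H:8 N:1
Element totals:
  C: 4
  H: 11
  N: 1
Molecular formula: C4H11N.
Molar mass = 73.139 g/mol.
Mass from C: 4 × 12.011 = 48.044 g/mol.
%C = 48.044 / 73.139 × 100 = 65.69%.

65.69%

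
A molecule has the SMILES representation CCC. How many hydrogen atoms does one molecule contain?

Atom tally by fragment:
  CH3 → C:1 H:3
  CH2 → C:1 H:2
  CH3 → C:1 H:3
Element totals:
  C: 3
  H: 8

8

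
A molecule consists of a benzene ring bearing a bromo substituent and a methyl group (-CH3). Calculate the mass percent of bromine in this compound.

Atom tally by fragment:
  benzene ring core → C:6 H:6
  (− 2 ring H displaced by substituents)
  + Br → Br:1
  + CH3 → C:1 H:3
Element totals:
  C: 7
  H: 7
  Br: 1
Molecular formula: C7H7Br.
Molar mass = 171.037 g/mol.
Mass from Br: 1 × 79.904 = 79.904 g/mol.
%Br = 79.904 / 171.037 × 100 = 46.72%.

46.72%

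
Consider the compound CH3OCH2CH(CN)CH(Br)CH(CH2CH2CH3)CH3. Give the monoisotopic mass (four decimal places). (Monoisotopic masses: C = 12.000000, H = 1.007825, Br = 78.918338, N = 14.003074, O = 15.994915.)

Element totals:
  C: 10
  H: 18
  Br: 1
  N: 1
  O: 1
Molecular formula: C10H18BrNO.
  M = 10(12.0) + 18(1.007825) + 78.918338 + 14.003074 + 15.994915
    = 120.000000 + 18.140850 + 78.918338 + 14.003074 + 15.994915 = 247.057177

247.0572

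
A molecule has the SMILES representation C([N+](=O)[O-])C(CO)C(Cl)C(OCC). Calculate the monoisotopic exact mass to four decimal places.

211.0611

Atom tally by fragment:
  O2NCH2 → C:1 H:2 N:1 O:2
  CH(CH2OH) → C:2 H:4 O:1
  CH(Cl) → C:1 H:1 Cl:1
  CH2OC2H5 → C:3 H:7 O:1
Element totals:
  C: 7
  H: 14
  Cl: 1
  N: 1
  O: 4
Molecular formula: C7H14ClNO4.
  M = 7(12.0) + 14(1.007825) + 34.968853 + 14.003074 + 4(15.994915)
    = 84.000000 + 14.109550 + 34.968853 + 14.003074 + 63.979660 = 211.061137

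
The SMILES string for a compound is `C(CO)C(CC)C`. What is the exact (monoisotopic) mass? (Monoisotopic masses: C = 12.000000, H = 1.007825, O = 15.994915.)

Atom tally by fragment:
  HOCH2CH2 → C:2 H:5 O:1
  CH(C2H5) → C:3 H:6
  CH3 → C:1 H:3
Element totals:
  C: 6
  H: 14
  O: 1
Molecular formula: C6H14O.
  M = 6(12.0) + 14(1.007825) + 15.994915
    = 72.000000 + 14.109550 + 15.994915 = 102.104465

102.1045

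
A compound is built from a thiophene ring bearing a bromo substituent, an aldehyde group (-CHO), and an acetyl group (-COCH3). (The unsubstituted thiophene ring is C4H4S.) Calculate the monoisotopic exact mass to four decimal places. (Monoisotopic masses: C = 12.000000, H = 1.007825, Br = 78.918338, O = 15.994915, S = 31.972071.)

231.9194

Atom tally by fragment:
  thiophene ring core → C:4 H:4 S:1
  (− 3 ring H displaced by substituents)
  + Br → Br:1
  + CHO → C:1 H:1 O:1
  + COCH3 → C:2 H:3 O:1
Element totals:
  C: 7
  H: 5
  Br: 1
  O: 2
  S: 1
Molecular formula: C7H5BrO2S.
  M = 7(12.0) + 5(1.007825) + 78.918338 + 2(15.994915) + 31.972071
    = 84.000000 + 5.039125 + 78.918338 + 31.989830 + 31.972071 = 231.919364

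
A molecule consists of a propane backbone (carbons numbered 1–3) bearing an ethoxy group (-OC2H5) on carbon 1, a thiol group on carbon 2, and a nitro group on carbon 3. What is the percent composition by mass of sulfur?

19.41%

Atom tally by fragment:
  C2H5OCH2 → C:3 H:7 O:1
  CH(SH) → C:1 H:2 S:1
  CH2NO2 → C:1 H:2 N:1 O:2
Element totals:
  C: 5
  H: 11
  N: 1
  O: 3
  S: 1
Molecular formula: C5H11NO3S.
Molar mass = 165.207 g/mol.
Mass from S: 1 × 32.06 = 32.060 g/mol.
%S = 32.060 / 165.207 × 100 = 19.41%.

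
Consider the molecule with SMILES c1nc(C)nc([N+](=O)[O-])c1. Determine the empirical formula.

Atom tally by fragment:
  pyrimidine ring core → C:4 H:4 N:2
  (− 2 ring H displaced by substituents)
  + CH3 → C:1 H:3
  + NO2 → N:1 O:2
Element totals:
  C: 5
  H: 5
  N: 3
  O: 2
Molecular formula: C5H5N3O2.
gcd of subscripts (5, 5, 3, 2) = 1, so the empirical formula equals the molecular formula.

C5H5N3O2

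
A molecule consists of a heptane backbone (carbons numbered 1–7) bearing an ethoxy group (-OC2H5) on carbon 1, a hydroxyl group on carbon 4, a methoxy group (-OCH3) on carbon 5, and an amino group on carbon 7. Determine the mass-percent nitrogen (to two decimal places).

Atom tally by fragment:
  C2H5OCH2 → C:3 H:7 O:1
  CH2 → C:1 H:2
  CH2 → C:1 H:2
  CH(OH) → C:1 H:2 O:1
  CH(OCH3) → C:2 H:4 O:1
  CH2 → C:1 H:2
  CH2NH2 → C:1 H:4 N:1
Element totals:
  C: 10
  H: 23
  N: 1
  O: 3
Molecular formula: C10H23NO3.
Molar mass = 205.298 g/mol.
Mass from N: 1 × 14.007 = 14.007 g/mol.
%N = 14.007 / 205.298 × 100 = 6.82%.

6.82%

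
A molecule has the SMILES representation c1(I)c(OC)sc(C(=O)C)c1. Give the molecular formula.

C7H7IO2S

Atom tally by fragment:
  thiophene ring core → C:4 H:4 S:1
  (− 3 ring H displaced by substituents)
  + I → I:1
  + OCH3 → C:1 H:3 O:1
  + COCH3 → C:2 H:3 O:1
Element totals:
  C: 7
  H: 7
  I: 1
  O: 2
  S: 1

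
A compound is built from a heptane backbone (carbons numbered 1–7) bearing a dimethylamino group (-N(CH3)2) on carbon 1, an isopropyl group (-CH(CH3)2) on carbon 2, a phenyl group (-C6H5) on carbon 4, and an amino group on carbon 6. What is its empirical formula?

C9H16N

Atom tally by fragment:
  (CH3)2NCH2 → C:3 H:8 N:1
  CH(CH(CH3)2) → C:4 H:8
  CH2 → C:1 H:2
  CH(C6H5) → C:7 H:6
  CH2 → C:1 H:2
  CH(NH2) → C:1 H:3 N:1
  CH3 → C:1 H:3
Element totals:
  C: 18
  H: 32
  N: 2
Molecular formula: C18H32N2.
gcd of subscripts = 2; dividing each by 2:
  C: 18/2 = 9
  H: 32/2 = 16
  N: 2/2 = 1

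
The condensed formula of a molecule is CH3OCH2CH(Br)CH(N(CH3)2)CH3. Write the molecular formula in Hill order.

C7H16BrNO

Element totals:
  C: 7
  H: 16
  Br: 1
  N: 1
  O: 1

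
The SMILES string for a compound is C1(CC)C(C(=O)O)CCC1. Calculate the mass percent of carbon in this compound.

67.57%

Atom tally by fragment:
  cyclopentane ring core → C:5 H:10
  (− 2 ring H displaced by substituents)
  + C2H5 → C:2 H:5
  + COOH → C:1 H:1 O:2
Element totals:
  C: 8
  H: 14
  O: 2
Molecular formula: C8H14O2.
Molar mass = 142.198 g/mol.
Mass from C: 8 × 12.011 = 96.088 g/mol.
%C = 96.088 / 142.198 × 100 = 67.57%.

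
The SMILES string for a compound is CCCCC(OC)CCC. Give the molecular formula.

Atom tally by fragment:
  CH3 → C:1 H:3
  CH2 → C:1 H:2
  CH2 → C:1 H:2
  CH2 → C:1 H:2
  CH(OCH3) → C:2 H:4 O:1
  CH2 → C:1 H:2
  CH2 → C:1 H:2
  CH3 → C:1 H:3
Element totals:
  C: 9
  H: 20
  O: 1

C9H20O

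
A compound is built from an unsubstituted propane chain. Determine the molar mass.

44.10 g/mol

Atom tally by fragment:
  CH3 → C:1 H:3
  CH2 → C:1 H:2
  CH3 → C:1 H:3
Element totals:
  C: 3
  H: 8
Molecular formula: C3H8.
  M = 3(12.011) + 8(1.008)
    = 36.033 + 8.064 = 44.097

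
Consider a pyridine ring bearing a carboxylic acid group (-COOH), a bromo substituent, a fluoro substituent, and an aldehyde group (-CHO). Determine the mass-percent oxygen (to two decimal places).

19.35%

Atom tally by fragment:
  pyridine ring core → C:5 H:5 N:1
  (− 4 ring H displaced by substituents)
  + COOH → C:1 H:1 O:2
  + Br → Br:1
  + F → F:1
  + CHO → C:1 H:1 O:1
Element totals:
  C: 7
  H: 3
  Br: 1
  F: 1
  N: 1
  O: 3
Molecular formula: C7H3BrFNO3.
Molar mass = 248.007 g/mol.
Mass from O: 3 × 15.999 = 47.997 g/mol.
%O = 47.997 / 248.007 × 100 = 19.35%.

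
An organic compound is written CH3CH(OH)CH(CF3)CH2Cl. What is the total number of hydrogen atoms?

8

Element totals:
  C: 5
  H: 8
  Cl: 1
  F: 3
  O: 1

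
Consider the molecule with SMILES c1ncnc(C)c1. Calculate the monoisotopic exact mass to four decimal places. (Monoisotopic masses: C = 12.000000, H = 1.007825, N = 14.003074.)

Atom tally by fragment:
  pyrimidine ring core → C:4 H:4 N:2
  (− 1 ring H displaced by substituents)
  + CH3 → C:1 H:3
Element totals:
  C: 5
  H: 6
  N: 2
Molecular formula: C5H6N2.
  M = 5(12.0) + 6(1.007825) + 2(14.003074)
    = 60.000000 + 6.046950 + 28.006148 = 94.053098

94.0531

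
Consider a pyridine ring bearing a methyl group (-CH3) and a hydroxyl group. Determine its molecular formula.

Atom tally by fragment:
  pyridine ring core → C:5 H:5 N:1
  (− 2 ring H displaced by substituents)
  + CH3 → C:1 H:3
  + OH → O:1 H:1
Element totals:
  C: 6
  H: 7
  N: 1
  O: 1

C6H7NO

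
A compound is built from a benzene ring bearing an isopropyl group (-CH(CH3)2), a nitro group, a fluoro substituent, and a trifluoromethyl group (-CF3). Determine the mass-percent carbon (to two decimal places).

Atom tally by fragment:
  benzene ring core → C:6 H:6
  (− 4 ring H displaced by substituents)
  + CH(CH3)2 → C:3 H:7
  + NO2 → N:1 O:2
  + F → F:1
  + CF3 → C:1 F:3
Element totals:
  C: 10
  H: 9
  F: 4
  N: 1
  O: 2
Molecular formula: C10H9F4NO2.
Molar mass = 251.179 g/mol.
Mass from C: 10 × 12.011 = 120.110 g/mol.
%C = 120.110 / 251.179 × 100 = 47.82%.

47.82%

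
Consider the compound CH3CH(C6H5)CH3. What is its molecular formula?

C9H12

Element totals:
  C: 9
  H: 12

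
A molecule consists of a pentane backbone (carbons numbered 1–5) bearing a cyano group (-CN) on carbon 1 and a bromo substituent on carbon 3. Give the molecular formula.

Atom tally by fragment:
  NCCH2 → C:2 H:2 N:1
  CH2 → C:1 H:2
  CH(Br) → C:1 H:1 Br:1
  CH2 → C:1 H:2
  CH3 → C:1 H:3
Element totals:
  C: 6
  H: 10
  Br: 1
  N: 1

C6H10BrN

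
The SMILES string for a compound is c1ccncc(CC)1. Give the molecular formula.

Atom tally by fragment:
  pyridine ring core → C:5 H:5 N:1
  (− 1 ring H displaced by substituents)
  + C2H5 → C:2 H:5
Element totals:
  C: 7
  H: 9
  N: 1

C7H9N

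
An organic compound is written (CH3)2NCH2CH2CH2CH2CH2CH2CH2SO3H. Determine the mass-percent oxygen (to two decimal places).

Atom tally by fragment:
  (CH3)2NCH2 → C:3 H:8 N:1
  CH2 → C:1 H:2
  CH2 → C:1 H:2
  CH2 → C:1 H:2
  CH2 → C:1 H:2
  CH2 → C:1 H:2
  CH2SO3H → C:1 H:3 S:1 O:3
Element totals:
  C: 9
  H: 21
  N: 1
  O: 3
  S: 1
Molecular formula: C9H21NO3S.
Molar mass = 223.331 g/mol.
Mass from O: 3 × 15.999 = 47.997 g/mol.
%O = 47.997 / 223.331 × 100 = 21.49%.

21.49%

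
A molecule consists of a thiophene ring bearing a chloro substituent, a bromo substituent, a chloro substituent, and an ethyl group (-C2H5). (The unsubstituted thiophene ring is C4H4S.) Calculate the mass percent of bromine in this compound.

Atom tally by fragment:
  thiophene ring core → C:4 H:4 S:1
  (− 4 ring H displaced by substituents)
  + Cl → Cl:1
  + Br → Br:1
  + Cl → Cl:1
  + C2H5 → C:2 H:5
Element totals:
  C: 6
  H: 5
  Br: 1
  Cl: 2
  S: 1
Molecular formula: C6H5BrCl2S.
Molar mass = 259.970 g/mol.
Mass from Br: 1 × 79.904 = 79.904 g/mol.
%Br = 79.904 / 259.970 × 100 = 30.74%.

30.74%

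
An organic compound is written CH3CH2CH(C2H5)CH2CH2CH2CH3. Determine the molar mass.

128.26 g/mol

Element totals:
  C: 9
  H: 20
Molecular formula: C9H20.
  M = 9(12.011) + 20(1.008)
    = 108.099 + 20.160 = 128.259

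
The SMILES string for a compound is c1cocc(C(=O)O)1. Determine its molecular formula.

Atom tally by fragment:
  furan ring core → C:4 H:4 O:1
  (− 1 ring H displaced by substituents)
  + COOH → C:1 H:1 O:2
Element totals:
  C: 5
  H: 4
  O: 3

C5H4O3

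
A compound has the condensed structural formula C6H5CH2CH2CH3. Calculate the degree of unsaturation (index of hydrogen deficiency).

4

Atom tally by fragment:
  C6H5CH2 → C:7 H:7
  CH2 → C:1 H:2
  CH3 → C:1 H:3
Element totals:
  C: 9
  H: 12
Molecular formula: C9H12.
DoU = (2C + 2 + N − H − X) / 2 = (2·9 + 2 + 0 − 12 − 0) / 2 = 4.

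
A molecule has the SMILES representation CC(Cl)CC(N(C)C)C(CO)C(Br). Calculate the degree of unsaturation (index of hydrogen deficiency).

0

Atom tally by fragment:
  CH3 → C:1 H:3
  CH(Cl) → C:1 H:1 Cl:1
  CH2 → C:1 H:2
  CH(N(CH3)2) → C:3 H:7 N:1
  CH(CH2OH) → C:2 H:4 O:1
  CH2Br → C:1 H:2 Br:1
Element totals:
  C: 9
  H: 19
  Br: 1
  Cl: 1
  N: 1
  O: 1
Molecular formula: C9H19BrClNO.
DoU = (2C + 2 + N − H − X) / 2 = (2·9 + 2 + 1 − 19 − 2) / 2 = 0.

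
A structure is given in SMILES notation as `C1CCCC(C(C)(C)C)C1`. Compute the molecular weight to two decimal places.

140.27 g/mol

Atom tally by fragment:
  cyclohexane ring core → C:6 H:12
  (− 1 ring H displaced by substituents)
  + C(CH3)3 → C:4 H:9
Element totals:
  C: 10
  H: 20
Molecular formula: C10H20.
  M = 10(12.011) + 20(1.008)
    = 120.110 + 20.160 = 140.270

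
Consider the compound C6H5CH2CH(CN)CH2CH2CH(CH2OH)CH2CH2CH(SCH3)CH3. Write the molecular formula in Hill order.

Element totals:
  C: 18
  H: 27
  N: 1
  O: 1
  S: 1

C18H27NOS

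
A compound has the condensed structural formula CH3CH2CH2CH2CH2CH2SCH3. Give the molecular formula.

C7H16S

Atom tally by fragment:
  CH3 → C:1 H:3
  CH2 → C:1 H:2
  CH2 → C:1 H:2
  CH2 → C:1 H:2
  CH2 → C:1 H:2
  CH2SCH3 → C:2 H:5 S:1
Element totals:
  C: 7
  H: 16
  S: 1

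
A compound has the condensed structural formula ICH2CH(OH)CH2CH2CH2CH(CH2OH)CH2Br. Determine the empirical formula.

Element totals:
  C: 8
  H: 16
  Br: 1
  I: 1
  O: 2
Molecular formula: C8H16BrIO2.
gcd of subscripts (1, 8, 16, 1, 2) = 1, so the empirical formula equals the molecular formula.

C8H16BrIO2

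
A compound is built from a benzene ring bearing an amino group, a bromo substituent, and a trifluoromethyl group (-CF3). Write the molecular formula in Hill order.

C7H5BrF3N

Atom tally by fragment:
  benzene ring core → C:6 H:6
  (− 3 ring H displaced by substituents)
  + NH2 → N:1 H:2
  + Br → Br:1
  + CF3 → C:1 F:3
Element totals:
  C: 7
  H: 5
  Br: 1
  F: 3
  N: 1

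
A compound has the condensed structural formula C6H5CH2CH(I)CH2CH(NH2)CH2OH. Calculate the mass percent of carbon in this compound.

43.30%

Element totals:
  C: 11
  H: 16
  I: 1
  N: 1
  O: 1
Molecular formula: C11H16INO.
Molar mass = 305.159 g/mol.
Mass from C: 11 × 12.011 = 132.121 g/mol.
%C = 132.121 / 305.159 × 100 = 43.30%.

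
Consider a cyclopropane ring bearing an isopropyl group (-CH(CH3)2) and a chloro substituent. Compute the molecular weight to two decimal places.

Atom tally by fragment:
  cyclopropane ring core → C:3 H:6
  (− 2 ring H displaced by substituents)
  + CH(CH3)2 → C:3 H:7
  + Cl → Cl:1
Element totals:
  C: 6
  H: 11
  Cl: 1
Molecular formula: C6H11Cl.
  M = 6(12.011) + 11(1.008) + 35.45
    = 72.066 + 11.088 + 35.450 = 118.604

118.60 g/mol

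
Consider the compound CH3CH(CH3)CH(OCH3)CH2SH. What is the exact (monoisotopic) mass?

Atom tally by fragment:
  CH3 → C:1 H:3
  CH(CH3) → C:2 H:4
  CH(OCH3) → C:2 H:4 O:1
  CH2SH → C:1 H:3 S:1
Element totals:
  C: 6
  H: 14
  O: 1
  S: 1
Molecular formula: C6H14OS.
  M = 6(12.0) + 14(1.007825) + 15.994915 + 31.972071
    = 72.000000 + 14.109550 + 15.994915 + 31.972071 = 134.076536

134.0765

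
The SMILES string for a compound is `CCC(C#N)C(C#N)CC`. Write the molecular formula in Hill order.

Atom tally by fragment:
  CH3 → C:1 H:3
  CH2 → C:1 H:2
  CH(CN) → C:2 H:1 N:1
  CH(CN) → C:2 H:1 N:1
  CH2 → C:1 H:2
  CH3 → C:1 H:3
Element totals:
  C: 8
  H: 12
  N: 2

C8H12N2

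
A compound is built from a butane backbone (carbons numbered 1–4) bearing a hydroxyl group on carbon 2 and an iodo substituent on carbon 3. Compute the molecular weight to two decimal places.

Atom tally by fragment:
  CH3 → C:1 H:3
  CH(OH) → C:1 H:2 O:1
  CH(I) → C:1 H:1 I:1
  CH3 → C:1 H:3
Element totals:
  C: 4
  H: 9
  I: 1
  O: 1
Molecular formula: C4H9IO.
  M = 4(12.011) + 9(1.008) + 126.904 + 15.999
    = 48.044 + 9.072 + 126.904 + 15.999 = 200.019

200.02 g/mol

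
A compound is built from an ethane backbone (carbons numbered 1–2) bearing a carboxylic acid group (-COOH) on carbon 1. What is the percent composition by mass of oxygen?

43.19%

Atom tally by fragment:
  HOOCCH2 → C:2 H:3 O:2
  CH3 → C:1 H:3
Element totals:
  C: 3
  H: 6
  O: 2
Molecular formula: C3H6O2.
Molar mass = 74.079 g/mol.
Mass from O: 2 × 15.999 = 31.998 g/mol.
%O = 31.998 / 74.079 × 100 = 43.19%.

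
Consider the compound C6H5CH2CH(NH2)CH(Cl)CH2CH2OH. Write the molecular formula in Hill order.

C11H16ClNO

Atom tally by fragment:
  C6H5CH2 → C:7 H:7
  CH(NH2) → C:1 H:3 N:1
  CH(Cl) → C:1 H:1 Cl:1
  CH2CH2OH → C:2 H:5 O:1
Element totals:
  C: 11
  H: 16
  Cl: 1
  N: 1
  O: 1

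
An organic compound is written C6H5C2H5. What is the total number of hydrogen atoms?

Element totals:
  C: 8
  H: 10

10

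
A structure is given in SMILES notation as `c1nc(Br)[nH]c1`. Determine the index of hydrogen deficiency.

3

Atom tally by fragment:
  imidazole ring core → C:3 H:4 N:2
  (− 1 ring H displaced by substituents)
  + Br → Br:1
Element totals:
  C: 3
  H: 3
  Br: 1
  N: 2
Molecular formula: C3H3BrN2.
DoU = (2C + 2 + N − H − X) / 2 = (2·3 + 2 + 2 − 3 − 1) / 2 = 3.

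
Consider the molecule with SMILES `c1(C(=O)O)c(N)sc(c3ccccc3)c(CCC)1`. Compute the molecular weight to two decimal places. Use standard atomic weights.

261.34 g/mol

Atom tally by fragment:
  thiophene ring core → C:4 H:4 S:1
  (− 4 ring H displaced by substituents)
  + COOH → C:1 H:1 O:2
  + NH2 → N:1 H:2
  + C6H5 → C:6 H:5
  + CH2CH2CH3 → C:3 H:7
Element totals:
  C: 14
  H: 15
  N: 1
  O: 2
  S: 1
Molecular formula: C14H15NO2S.
  M = 14(12.011) + 15(1.008) + 14.007 + 2(15.999) + 32.06
    = 168.154 + 15.120 + 14.007 + 31.998 + 32.060 = 261.339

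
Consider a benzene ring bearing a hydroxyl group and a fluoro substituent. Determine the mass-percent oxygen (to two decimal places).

14.27%

Atom tally by fragment:
  benzene ring core → C:6 H:6
  (− 2 ring H displaced by substituents)
  + OH → O:1 H:1
  + F → F:1
Element totals:
  C: 6
  H: 5
  F: 1
  O: 1
Molecular formula: C6H5FO.
Molar mass = 112.103 g/mol.
Mass from O: 1 × 15.999 = 15.999 g/mol.
%O = 15.999 / 112.103 × 100 = 14.27%.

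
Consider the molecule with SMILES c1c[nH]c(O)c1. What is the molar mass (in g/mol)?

83.09 g/mol

Atom tally by fragment:
  pyrrole ring core → C:4 H:5 N:1
  (− 1 ring H displaced by substituents)
  + OH → O:1 H:1
Element totals:
  C: 4
  H: 5
  N: 1
  O: 1
Molecular formula: C4H5NO.
  M = 4(12.011) + 5(1.008) + 14.007 + 15.999
    = 48.044 + 5.040 + 14.007 + 15.999 = 83.090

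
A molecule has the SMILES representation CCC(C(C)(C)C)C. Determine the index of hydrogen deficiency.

Atom tally by fragment:
  CH3 → C:1 H:3
  CH2 → C:1 H:2
  CH(C(CH3)3) → C:5 H:10
  CH3 → C:1 H:3
Element totals:
  C: 8
  H: 18
Molecular formula: C8H18.
DoU = (2C + 2 + N − H − X) / 2 = (2·8 + 2 + 0 − 18 − 0) / 2 = 0.

0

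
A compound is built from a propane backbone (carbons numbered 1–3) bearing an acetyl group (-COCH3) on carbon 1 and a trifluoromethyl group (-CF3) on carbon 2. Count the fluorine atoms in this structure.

3

Atom tally by fragment:
  CH3COCH2 → C:3 H:5 O:1
  CH(CF3) → C:2 H:1 F:3
  CH3 → C:1 H:3
Element totals:
  C: 6
  H: 9
  F: 3
  O: 1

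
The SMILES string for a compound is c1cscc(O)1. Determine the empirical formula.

Atom tally by fragment:
  thiophene ring core → C:4 H:4 S:1
  (− 1 ring H displaced by substituents)
  + OH → O:1 H:1
Element totals:
  C: 4
  H: 4
  O: 1
  S: 1
Molecular formula: C4H4OS.
gcd of subscripts (4, 4, 1, 1) = 1, so the empirical formula equals the molecular formula.

C4H4OS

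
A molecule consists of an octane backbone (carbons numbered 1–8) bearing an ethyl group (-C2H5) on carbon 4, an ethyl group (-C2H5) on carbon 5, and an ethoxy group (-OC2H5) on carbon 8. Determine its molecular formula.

Atom tally by fragment:
  CH3 → C:1 H:3
  CH2 → C:1 H:2
  CH2 → C:1 H:2
  CH(C2H5) → C:3 H:6
  CH(C2H5) → C:3 H:6
  CH2 → C:1 H:2
  CH2 → C:1 H:2
  CH2OC2H5 → C:3 H:7 O:1
Element totals:
  C: 14
  H: 30
  O: 1

C14H30O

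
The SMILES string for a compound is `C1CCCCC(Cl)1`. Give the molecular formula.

C6H11Cl

Atom tally by fragment:
  cyclohexane ring core → C:6 H:12
  (− 1 ring H displaced by substituents)
  + Cl → Cl:1
Element totals:
  C: 6
  H: 11
  Cl: 1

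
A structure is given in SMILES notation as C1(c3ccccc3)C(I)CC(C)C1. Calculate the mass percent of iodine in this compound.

44.35%

Atom tally by fragment:
  cyclopentane ring core → C:5 H:10
  (− 3 ring H displaced by substituents)
  + C6H5 → C:6 H:5
  + I → I:1
  + CH3 → C:1 H:3
Element totals:
  C: 12
  H: 15
  I: 1
Molecular formula: C12H15I.
Molar mass = 286.156 g/mol.
Mass from I: 1 × 126.904 = 126.904 g/mol.
%I = 126.904 / 286.156 × 100 = 44.35%.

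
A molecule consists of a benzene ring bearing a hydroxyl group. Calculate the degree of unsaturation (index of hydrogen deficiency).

4

Atom tally by fragment:
  benzene ring core → C:6 H:6
  (− 1 ring H displaced by substituents)
  + OH → O:1 H:1
Element totals:
  C: 6
  H: 6
  O: 1
Molecular formula: C6H6O.
DoU = (2C + 2 + N − H − X) / 2 = (2·6 + 2 + 0 − 6 − 0) / 2 = 4.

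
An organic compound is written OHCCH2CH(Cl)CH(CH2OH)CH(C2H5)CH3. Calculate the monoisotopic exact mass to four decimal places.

192.0917

Element totals:
  C: 9
  H: 17
  Cl: 1
  O: 2
Molecular formula: C9H17ClO2.
  M = 9(12.0) + 17(1.007825) + 34.968853 + 2(15.994915)
    = 108.000000 + 17.133025 + 34.968853 + 31.989830 = 192.091708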